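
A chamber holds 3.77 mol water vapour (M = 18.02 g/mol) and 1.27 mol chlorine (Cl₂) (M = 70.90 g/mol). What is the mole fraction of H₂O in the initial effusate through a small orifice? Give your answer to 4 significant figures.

0.8548

The effusion rate of species i is ∝ p_i/√M_i ∝ n_i/√M_i.
Mole fraction of H₂O in the effusate = (n_H₂O/√M_H₂O) / (n_H₂O/√M_H₂O + n_Cl₂/√M_Cl₂)
= (3.77/√18.02) / (3.77/√18.02 + 1.27/√70.90) = 0.8881/(0.8881 + 0.1508) = 0.8548.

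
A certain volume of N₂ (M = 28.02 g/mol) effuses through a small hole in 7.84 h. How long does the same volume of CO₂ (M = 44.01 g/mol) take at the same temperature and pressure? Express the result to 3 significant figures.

9.83 h

Graham's law gives t_CO₂/t_N₂ = √(M_CO₂/M_N₂) = √(44.01/28.02) = √1.571 = 1.253.
So the time for CO₂ is 7.84 × 1.253 = 9.83 h.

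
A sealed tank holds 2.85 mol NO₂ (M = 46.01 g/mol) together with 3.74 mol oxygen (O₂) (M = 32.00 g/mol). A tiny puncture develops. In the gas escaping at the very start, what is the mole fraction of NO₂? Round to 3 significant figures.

Effusion rate of each component ∝ n_i/√M_i (partial pressure × 1/√M).
x_NO₂(eff) = (n_NO₂/√M_NO₂) / (n_NO₂/√M_NO₂ + n_O₂/√M_O₂)
= (2.85/√46.01) / (2.85/√46.01 + 3.74/√32.00) = 0.4202/(0.4202 + 0.6611) = 0.389.

0.389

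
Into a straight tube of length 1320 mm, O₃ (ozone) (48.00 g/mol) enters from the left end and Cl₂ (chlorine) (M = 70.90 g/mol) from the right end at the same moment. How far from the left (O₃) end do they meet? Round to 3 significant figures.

724 mm

Distances travelled in equal time are proportional to diffusion rates, so d_O₃/d_Cl₂ = √(M_Cl₂/M_O₃) = √(70.90/48.00) = 1.215.
With d_O₃ + d_Cl₂ = 1320 mm, d_Cl₂ = 1320/(1 + 1.215) = 595.8 mm.
d_O₃ = 1320 − 595.8 = 724 mm.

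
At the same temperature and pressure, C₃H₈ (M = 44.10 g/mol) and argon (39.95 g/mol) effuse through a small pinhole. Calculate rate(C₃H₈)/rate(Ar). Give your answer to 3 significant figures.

0.952

From Graham's law, rate_C₃H₈/rate_Ar = √(M_Ar/M_C₃H₈) = √(39.95/44.10) = √0.9059 = 0.952.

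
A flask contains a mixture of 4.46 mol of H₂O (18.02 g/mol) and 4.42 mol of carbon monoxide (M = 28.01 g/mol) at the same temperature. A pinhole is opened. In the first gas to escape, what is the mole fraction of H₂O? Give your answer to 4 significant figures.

The effusion rate of species i is ∝ p_i/√M_i ∝ n_i/√M_i.
Mole fraction of H₂O in the effusate = (n_H₂O/√M_H₂O) / (n_H₂O/√M_H₂O + n_CO/√M_CO)
= (4.46/√18.02) / (4.46/√18.02 + 4.42/√28.01) = 1.051/(1.051 + 0.8352) = 0.5571.

0.5571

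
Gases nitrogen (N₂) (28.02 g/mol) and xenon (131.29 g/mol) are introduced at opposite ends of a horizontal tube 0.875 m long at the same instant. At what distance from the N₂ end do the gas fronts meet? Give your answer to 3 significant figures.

In equal time, each gas travels a distance ∝ its rate ∝ 1/√M, so d_N₂/d_Xe = √(M_Xe/M_N₂) = √(131.29/28.02) = 2.165.
With d_N₂ + d_Xe = 0.875 m, d_Xe = 0.875/(1 + 2.165) = 0.2765 m.
d_N₂ = 0.875 − 0.2765 = 0.599 m.

0.599 m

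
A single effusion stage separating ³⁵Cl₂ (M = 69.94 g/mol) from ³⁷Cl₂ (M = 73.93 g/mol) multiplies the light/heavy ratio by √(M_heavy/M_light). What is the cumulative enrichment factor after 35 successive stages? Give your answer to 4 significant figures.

2.640

Overall factor = α^35 with α = √(73.93/69.94), i.e. (73.93/69.94)^(35/2).
= 1.05705^(35/2) = 2.640.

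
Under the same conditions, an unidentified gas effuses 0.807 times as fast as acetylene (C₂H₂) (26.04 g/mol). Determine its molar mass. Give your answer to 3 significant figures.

Since effusion rate ∝ 1/√M, rate_X/rate_C₂H₂ = √(M_C₂H₂/M_X).
0.807 = √(26.04/M_X)
M_X = 26.04 / 0.807² = 26.04 / 0.6512 = 40.0 g/mol

40.0 g/mol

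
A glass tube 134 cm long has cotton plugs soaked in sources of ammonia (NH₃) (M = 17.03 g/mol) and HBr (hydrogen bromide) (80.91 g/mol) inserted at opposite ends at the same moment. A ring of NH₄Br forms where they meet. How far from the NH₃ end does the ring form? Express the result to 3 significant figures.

The fronts meet when d_NH₃ + d_HBr = L with d_NH₃/d_HBr = √(M_HBr/M_NH₃) (Graham's law). Here √(M_HBr/M_NH₃) = √(80.91/17.03) = 2.180.
With d_NH₃ + d_HBr = 134 cm, d_HBr = 134/(1 + 2.180) = 42.14 cm.
d_NH₃ = 134 − 42.14 = 91.9 cm.

91.9 cm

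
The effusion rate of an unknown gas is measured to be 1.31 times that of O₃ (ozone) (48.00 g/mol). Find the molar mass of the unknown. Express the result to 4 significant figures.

From Graham's law, rate_X/rate_O₃ = √(M_O₃/M_X).
1.31 = √(48.00/M_X)
M_X = 48.00 / 1.31² = 48.00 / 1.716 = 27.97 g/mol

27.97 g/mol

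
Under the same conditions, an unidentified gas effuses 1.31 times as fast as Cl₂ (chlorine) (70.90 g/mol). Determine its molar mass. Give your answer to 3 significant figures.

From Graham's law, rate_X/rate_Cl₂ = √(M_Cl₂/M_X).
1.31 = √(70.90/M_X)
M_X = 70.90 / 1.31² = 70.90 / 1.716 = 41.3 g/mol

41.3 g/mol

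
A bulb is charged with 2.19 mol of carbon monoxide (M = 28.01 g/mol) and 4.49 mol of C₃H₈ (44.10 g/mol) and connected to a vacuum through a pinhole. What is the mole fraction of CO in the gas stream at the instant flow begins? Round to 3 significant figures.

Rate_i ∝ x_i/√M_i (Graham's law weighted by mole fraction), so the effusate composition follows n_i/√M_i.
x_CO(eff) = (n_CO/√M_CO) / (n_CO/√M_CO + n_C₃H₈/√M_C₃H₈)
= (2.19/√28.01) / (2.19/√28.01 + 4.49/√44.10) = 0.4138/(0.4138 + 0.6761) = 0.380.

0.380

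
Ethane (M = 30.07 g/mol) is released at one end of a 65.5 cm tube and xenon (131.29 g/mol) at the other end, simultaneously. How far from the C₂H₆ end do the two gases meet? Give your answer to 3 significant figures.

Distances travelled in equal time are proportional to diffusion rates, so d_C₂H₆/d_Xe = √(M_Xe/M_C₂H₆) = √(131.29/30.07) = 2.090.
With d_C₂H₆ + d_Xe = 65.5 cm, d_Xe = 65.5/(1 + 2.090) = 21.20 cm.
d_C₂H₆ = 65.5 − 21.20 = 44.3 cm.

44.3 cm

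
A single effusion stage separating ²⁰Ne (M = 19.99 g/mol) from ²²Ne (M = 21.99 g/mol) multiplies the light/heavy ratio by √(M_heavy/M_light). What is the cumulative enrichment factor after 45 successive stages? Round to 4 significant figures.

8.546

Each stage multiplies the ratio by α = √(21.99/19.99), so after 45 stages the overall factor is α^45 = (21.99/19.99)^(45/2).
= 1.10005^(45/2) = 8.546.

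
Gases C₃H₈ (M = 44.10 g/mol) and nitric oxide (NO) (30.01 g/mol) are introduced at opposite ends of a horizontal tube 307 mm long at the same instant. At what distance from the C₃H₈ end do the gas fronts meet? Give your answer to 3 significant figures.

139 mm

Graham's law gives d_C₃H₈/d_NO = rate_C₃H₈/rate_NO = √(M_NO/M_C₃H₈) = √(30.01/44.10) = 0.8249.
With d_C₃H₈ + d_NO = 307 mm, d_NO = 307/(1 + 0.8249) = 168.2 mm.
d_C₃H₈ = 307 − 168.2 = 139 mm.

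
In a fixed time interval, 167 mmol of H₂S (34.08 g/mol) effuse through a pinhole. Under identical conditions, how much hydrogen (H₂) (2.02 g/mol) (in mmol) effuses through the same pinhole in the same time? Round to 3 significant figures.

686 mmol

By Graham's law, rate_H₂/rate_H₂S = √(M_H₂S/M_H₂) = √(34.08/2.02) = √16.87 = 4.107.
So the amount for H₂ is 167 × 4.107 = 686 mmol.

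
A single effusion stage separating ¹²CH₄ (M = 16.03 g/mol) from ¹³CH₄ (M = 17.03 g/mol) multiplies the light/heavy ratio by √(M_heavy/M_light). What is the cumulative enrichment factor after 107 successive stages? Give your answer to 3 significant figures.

25.5

Each stage multiplies the ratio by α = √(17.03/16.03), so after 107 stages the overall factor is α^107 = (17.03/16.03)^(107/2).
= 1.06238^(107/2) = 25.5.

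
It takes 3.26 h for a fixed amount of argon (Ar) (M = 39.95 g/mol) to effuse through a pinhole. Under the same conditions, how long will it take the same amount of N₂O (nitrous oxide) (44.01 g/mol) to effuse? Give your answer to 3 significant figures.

3.42 h

Since effusion rate ∝ 1/√M, t_N₂O/t_Ar = √(M_N₂O/M_Ar) = √(44.01/39.95) = √1.102 = 1.050.
So the time for N₂O is 3.26 × 1.050 = 3.42 h.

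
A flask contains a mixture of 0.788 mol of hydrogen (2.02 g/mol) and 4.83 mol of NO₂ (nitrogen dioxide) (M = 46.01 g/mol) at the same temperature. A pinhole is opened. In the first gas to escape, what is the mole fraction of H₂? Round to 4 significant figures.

0.4378

Effusion rate of each component ∝ n_i/√M_i (partial pressure × 1/√M).
Mole fraction of H₂ in the effusate = (n_H₂/√M_H₂) / (n_H₂/√M_H₂ + n_NO₂/√M_NO₂)
= (0.788/√2.02) / (0.788/√2.02 + 4.83/√46.01) = 0.5544/(0.5544 + 0.7121) = 0.4378.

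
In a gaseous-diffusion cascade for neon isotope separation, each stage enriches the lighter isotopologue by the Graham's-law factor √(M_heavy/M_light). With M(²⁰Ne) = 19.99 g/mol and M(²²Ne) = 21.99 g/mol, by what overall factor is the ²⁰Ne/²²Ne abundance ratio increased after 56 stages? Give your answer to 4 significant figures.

Each stage multiplies the ratio by α = √(21.99/19.99), so after 56 stages the overall factor is α^56 = (21.99/19.99)^(56/2).
= 1.10005^28 = 14.44.

14.44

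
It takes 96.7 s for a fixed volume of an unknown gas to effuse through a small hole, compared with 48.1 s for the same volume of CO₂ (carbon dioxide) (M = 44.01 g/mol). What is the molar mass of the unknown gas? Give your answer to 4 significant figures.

177.9 g/mol

By Graham's law, t_X/t_CO₂ = √(M_X/M_CO₂).
96.7/48.1 = 2.010 = √(M_X/44.01)
M_X = 44.01 × 2.010² = 44.01 × 4.042 = 177.9 g/mol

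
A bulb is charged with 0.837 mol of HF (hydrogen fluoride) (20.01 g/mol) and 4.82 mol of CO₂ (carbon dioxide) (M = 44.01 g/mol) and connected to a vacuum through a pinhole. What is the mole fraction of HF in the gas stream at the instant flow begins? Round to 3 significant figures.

0.205

Rate_i ∝ x_i/√M_i (Graham's law weighted by mole fraction), so the effusate composition follows n_i/√M_i.
x_HF(eff) = (n_HF/√M_HF) / (n_HF/√M_HF + n_CO₂/√M_CO₂)
= (0.837/√20.01) / (0.837/√20.01 + 4.82/√44.01) = 0.1871/(0.1871 + 0.7266) = 0.205.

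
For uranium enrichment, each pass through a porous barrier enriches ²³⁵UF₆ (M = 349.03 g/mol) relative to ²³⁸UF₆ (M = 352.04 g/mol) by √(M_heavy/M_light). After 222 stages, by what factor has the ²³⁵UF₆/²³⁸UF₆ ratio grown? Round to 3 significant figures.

The single-stage factor is √(M_heavy/M_light), so 222 stages give [√(352.04/349.03)]^222 = (352.04/349.03)^(222/2).
= 1.00862^111 = 2.59.

2.59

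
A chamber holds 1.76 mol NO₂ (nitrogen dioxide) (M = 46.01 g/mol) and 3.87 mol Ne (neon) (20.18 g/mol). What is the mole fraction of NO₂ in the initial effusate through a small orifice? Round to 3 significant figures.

The effusion rate of species i is ∝ p_i/√M_i ∝ n_i/√M_i.
So x_NO₂ in the escaping gas = (n_NO₂/√M_NO₂) / Σ(n_i/√M_i)
= (1.76/√46.01) / (1.76/√46.01 + 3.87/√20.18) = 0.2595/(0.2595 + 0.8615) = 0.231.

0.231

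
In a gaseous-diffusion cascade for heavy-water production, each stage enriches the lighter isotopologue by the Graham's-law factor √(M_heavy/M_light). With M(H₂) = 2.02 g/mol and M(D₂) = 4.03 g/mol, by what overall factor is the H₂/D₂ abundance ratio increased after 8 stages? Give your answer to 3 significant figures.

15.8

The single-stage factor is √(M_heavy/M_light), so 8 stages give [√(4.03/2.02)]^8 = (4.03/2.02)^(8/2).
= 1.99505^4 = 15.8.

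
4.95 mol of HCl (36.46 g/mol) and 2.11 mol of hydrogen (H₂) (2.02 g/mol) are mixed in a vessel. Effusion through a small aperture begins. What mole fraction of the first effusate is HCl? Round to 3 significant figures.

Effusion rate of each component ∝ n_i/√M_i (partial pressure × 1/√M).
Mole fraction of HCl in the effusate = (n_HCl/√M_HCl) / (n_HCl/√M_HCl + n_H₂/√M_H₂)
= (4.95/√36.46) / (4.95/√36.46 + 2.11/√2.02) = 0.8198/(0.8198 + 1.485) = 0.356.

0.356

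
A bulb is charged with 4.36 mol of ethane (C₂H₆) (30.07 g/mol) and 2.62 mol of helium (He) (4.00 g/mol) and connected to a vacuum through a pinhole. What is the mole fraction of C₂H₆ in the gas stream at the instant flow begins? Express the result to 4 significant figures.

0.3777

Effusion rate of each component ∝ n_i/√M_i (partial pressure × 1/√M).
Mole fraction of C₂H₆ in the effusate = (n_C₂H₆/√M_C₂H₆) / (n_C₂H₆/√M_C₂H₆ + n_He/√M_He)
= (4.36/√30.07) / (4.36/√30.07 + 2.62/√4.00) = 0.7951/(0.7951 + 1.310) = 0.3777.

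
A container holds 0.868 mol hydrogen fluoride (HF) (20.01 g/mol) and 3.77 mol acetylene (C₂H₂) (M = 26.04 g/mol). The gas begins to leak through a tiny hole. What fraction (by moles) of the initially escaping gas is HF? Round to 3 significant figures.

0.208

Each component's effusion rate ∝ (its partial pressure)·(1/√M) ∝ n_i/√M_i.
x_HF(eff) = (n_HF/√M_HF) / (n_HF/√M_HF + n_C₂H₂/√M_C₂H₂)
= (0.868/√20.01) / (0.868/√20.01 + 3.77/√26.04) = 0.1940/(0.1940 + 0.7388) = 0.208.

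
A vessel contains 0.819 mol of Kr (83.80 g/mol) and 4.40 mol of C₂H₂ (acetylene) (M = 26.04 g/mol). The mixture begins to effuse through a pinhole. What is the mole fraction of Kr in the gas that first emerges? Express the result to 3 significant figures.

Each component's effusion rate ∝ (its partial pressure)·(1/√M) ∝ n_i/√M_i.
Mole fraction of Kr in the effusate = (n_Kr/√M_Kr) / (n_Kr/√M_Kr + n_C₂H₂/√M_C₂H₂)
= (0.819/√83.80) / (0.819/√83.80 + 4.40/√26.04) = 0.08947/(0.08947 + 0.8622) = 0.0940.

0.0940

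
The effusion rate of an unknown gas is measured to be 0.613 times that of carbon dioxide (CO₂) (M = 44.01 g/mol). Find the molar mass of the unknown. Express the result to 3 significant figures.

By Graham's law, rate_X/rate_CO₂ = √(M_CO₂/M_X).
0.613 = √(44.01/M_X)
M_X = 44.01 / 0.613² = 44.01 / 0.3758 = 117 g/mol

117 g/mol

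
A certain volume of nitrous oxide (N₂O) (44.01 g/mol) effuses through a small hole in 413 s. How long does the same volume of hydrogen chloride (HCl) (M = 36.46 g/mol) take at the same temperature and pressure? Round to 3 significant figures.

376 s

Since effusion rate ∝ 1/√M, t_HCl/t_N₂O = √(M_HCl/M_N₂O) = √(36.46/44.01) = √0.8284 = 0.9102.
So the time for HCl is 413 × 0.9102 = 376 s.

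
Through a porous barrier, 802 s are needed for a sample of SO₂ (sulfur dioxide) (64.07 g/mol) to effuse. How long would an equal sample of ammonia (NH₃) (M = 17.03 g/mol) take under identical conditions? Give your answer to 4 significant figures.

Since effusion rate ∝ 1/√M, t_NH₃/t_SO₂ = √(M_NH₃/M_SO₂) = √(17.03/64.07) = √0.2658 = 0.5156.
So the time for NH₃ is 802 × 0.5156 = 413.5 s.

413.5 s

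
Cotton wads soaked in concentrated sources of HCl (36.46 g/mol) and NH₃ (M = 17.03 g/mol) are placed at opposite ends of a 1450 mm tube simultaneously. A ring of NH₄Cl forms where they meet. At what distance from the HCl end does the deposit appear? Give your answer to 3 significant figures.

589 mm

Graham's law gives d_HCl/d_NH₃ = rate_HCl/rate_NH₃ = √(M_NH₃/M_HCl) = √(17.03/36.46) = 0.6834.
With d_HCl + d_NH₃ = 1450 mm, d_NH₃ = 1450/(1 + 0.6834) = 861.3 mm.
d_HCl = 1450 − 861.3 = 589 mm.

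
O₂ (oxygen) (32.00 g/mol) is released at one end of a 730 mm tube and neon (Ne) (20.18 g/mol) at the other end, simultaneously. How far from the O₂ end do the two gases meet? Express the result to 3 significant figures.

323 mm

Distances travelled in equal time are proportional to diffusion rates, so d_O₂/d_Ne = √(M_Ne/M_O₂) = √(20.18/32.00) = 0.7941.
With d_O₂ + d_Ne = 730 mm, d_Ne = 730/(1 + 0.7941) = 406.9 mm.
d_O₂ = 730 − 406.9 = 323 mm.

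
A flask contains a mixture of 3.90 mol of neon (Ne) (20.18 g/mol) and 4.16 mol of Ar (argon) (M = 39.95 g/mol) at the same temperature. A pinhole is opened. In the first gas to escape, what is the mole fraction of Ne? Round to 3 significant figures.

Each component's effusion rate ∝ (its partial pressure)·(1/√M) ∝ n_i/√M_i.
So x_Ne in the escaping gas = (n_Ne/√M_Ne) / Σ(n_i/√M_i)
= (3.90/√20.18) / (3.90/√20.18 + 4.16/√39.95) = 0.8682/(0.8682 + 0.6582) = 0.569.

0.569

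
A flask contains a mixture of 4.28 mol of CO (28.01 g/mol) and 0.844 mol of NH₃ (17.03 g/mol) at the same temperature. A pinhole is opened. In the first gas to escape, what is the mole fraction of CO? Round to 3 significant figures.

0.798

Each component's effusion rate ∝ (its partial pressure)·(1/√M) ∝ n_i/√M_i.
So x_CO in the escaping gas = (n_CO/√M_CO) / Σ(n_i/√M_i)
= (4.28/√28.01) / (4.28/√28.01 + 0.844/√17.03) = 0.8087/(0.8087 + 0.2045) = 0.798.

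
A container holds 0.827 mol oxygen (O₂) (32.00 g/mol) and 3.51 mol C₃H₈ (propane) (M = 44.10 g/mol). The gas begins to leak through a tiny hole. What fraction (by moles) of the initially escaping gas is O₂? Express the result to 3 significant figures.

0.217

The effusion rate of species i is ∝ p_i/√M_i ∝ n_i/√M_i.
Mole fraction of O₂ in the effusate = (n_O₂/√M_O₂) / (n_O₂/√M_O₂ + n_C₃H₈/√M_C₃H₈)
= (0.827/√32.00) / (0.827/√32.00 + 3.51/√44.10) = 0.1462/(0.1462 + 0.5286) = 0.217.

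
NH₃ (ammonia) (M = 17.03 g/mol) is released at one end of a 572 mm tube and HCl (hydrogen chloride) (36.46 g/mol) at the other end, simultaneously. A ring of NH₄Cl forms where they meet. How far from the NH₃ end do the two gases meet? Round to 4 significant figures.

339.8 mm

In equal time, each gas travels a distance ∝ its rate ∝ 1/√M, so d_NH₃/d_HCl = √(M_HCl/M_NH₃) = √(36.46/17.03) = 1.463.
With d_NH₃ + d_HCl = 572 mm, d_HCl = 572/(1 + 1.463) = 232.2 mm.
d_NH₃ = 572 − 232.2 = 339.8 mm.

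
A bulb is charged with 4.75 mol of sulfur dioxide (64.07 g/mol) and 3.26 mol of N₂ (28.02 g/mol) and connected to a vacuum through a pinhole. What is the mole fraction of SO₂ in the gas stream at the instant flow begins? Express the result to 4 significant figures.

Effusion rate of each component ∝ n_i/√M_i (partial pressure × 1/√M).
x_SO₂(eff) = (n_SO₂/√M_SO₂) / (n_SO₂/√M_SO₂ + n_N₂/√M_N₂)
= (4.75/√64.07) / (4.75/√64.07 + 3.26/√28.02) = 0.5934/(0.5934 + 0.6159) = 0.4907.

0.4907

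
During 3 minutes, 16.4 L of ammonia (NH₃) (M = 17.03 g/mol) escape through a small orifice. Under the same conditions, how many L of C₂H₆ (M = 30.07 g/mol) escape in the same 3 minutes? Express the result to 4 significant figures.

By Graham's law, rate_C₂H₆/rate_NH₃ = √(M_NH₃/M_C₂H₆) = √(17.03/30.07) = √0.5663 = 0.7526.
So the volume for C₂H₆ is 16.4 × 0.7526 = 12.34 L.

12.34 L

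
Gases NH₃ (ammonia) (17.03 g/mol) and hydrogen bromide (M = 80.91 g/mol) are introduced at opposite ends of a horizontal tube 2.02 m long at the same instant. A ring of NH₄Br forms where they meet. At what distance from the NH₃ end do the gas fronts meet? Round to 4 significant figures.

1.385 m

Distances travelled in equal time are proportional to diffusion rates, so d_NH₃/d_HBr = √(M_HBr/M_NH₃) = √(80.91/17.03) = 2.180.
With d_NH₃ + d_HBr = 2.02 m, d_HBr = 2.02/(1 + 2.180) = 0.6353 m.
d_NH₃ = 2.02 − 0.6353 = 1.385 m.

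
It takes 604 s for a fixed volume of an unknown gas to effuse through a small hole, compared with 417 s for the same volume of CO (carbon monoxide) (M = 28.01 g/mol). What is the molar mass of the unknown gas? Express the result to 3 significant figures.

Graham's law gives t_X/t_CO = √(M_X/M_CO).
604/417 = 1.448 = √(M_X/28.01)
M_X = 28.01 × 1.448² = 28.01 × 2.098 = 58.8 g/mol

58.8 g/mol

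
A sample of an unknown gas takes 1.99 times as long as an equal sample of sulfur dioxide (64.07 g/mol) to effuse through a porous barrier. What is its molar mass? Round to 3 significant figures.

Graham's law gives t_X/t_SO₂ = √(M_X/M_SO₂).
1.99 = √(M_X/64.07)
M_X = 64.07 × 1.99² = 64.07 × 3.960 = 254 g/mol

254 g/mol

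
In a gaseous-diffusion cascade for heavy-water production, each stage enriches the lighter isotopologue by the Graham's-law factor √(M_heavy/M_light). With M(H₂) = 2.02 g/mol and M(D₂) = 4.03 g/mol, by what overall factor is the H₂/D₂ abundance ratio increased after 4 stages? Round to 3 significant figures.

The single-stage factor is √(M_heavy/M_light), so 4 stages give [√(4.03/2.02)]^4 = (4.03/2.02)^(4/2).
= 1.99505^2 = 3.98.

3.98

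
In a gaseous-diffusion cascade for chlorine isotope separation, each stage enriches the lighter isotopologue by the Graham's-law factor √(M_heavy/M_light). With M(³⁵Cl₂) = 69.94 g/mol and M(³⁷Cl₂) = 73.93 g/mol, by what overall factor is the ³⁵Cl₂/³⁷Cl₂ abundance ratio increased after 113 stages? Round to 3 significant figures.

23.0

Each stage multiplies the ratio by α = √(73.93/69.94), so after 113 stages the overall factor is α^113 = (73.93/69.94)^(113/2).
= 1.05705^(113/2) = 23.0.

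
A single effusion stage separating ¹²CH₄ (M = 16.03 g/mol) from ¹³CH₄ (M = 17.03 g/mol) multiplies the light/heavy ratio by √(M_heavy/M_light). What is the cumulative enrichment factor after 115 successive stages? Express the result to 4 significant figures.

Overall factor = α^115 with α = √(17.03/16.03), i.e. (17.03/16.03)^(115/2).
= 1.06238^(115/2) = 32.45.

32.45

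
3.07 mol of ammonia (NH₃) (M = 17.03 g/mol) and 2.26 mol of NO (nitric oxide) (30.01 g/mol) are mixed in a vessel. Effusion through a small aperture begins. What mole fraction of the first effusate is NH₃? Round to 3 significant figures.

0.643

Effusion rate of each component ∝ n_i/√M_i (partial pressure × 1/√M).
So x_NH₃ in the escaping gas = (n_NH₃/√M_NH₃) / Σ(n_i/√M_i)
= (3.07/√17.03) / (3.07/√17.03 + 2.26/√30.01) = 0.7439/(0.7439 + 0.4125) = 0.643.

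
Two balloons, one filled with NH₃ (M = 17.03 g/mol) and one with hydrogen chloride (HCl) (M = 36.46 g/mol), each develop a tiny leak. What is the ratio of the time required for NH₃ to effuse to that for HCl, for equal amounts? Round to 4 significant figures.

Graham's law gives t_NH₃/t_HCl = √(M_NH₃/M_HCl) = √(17.03/36.46) = √0.4671 = 0.6834.

0.6834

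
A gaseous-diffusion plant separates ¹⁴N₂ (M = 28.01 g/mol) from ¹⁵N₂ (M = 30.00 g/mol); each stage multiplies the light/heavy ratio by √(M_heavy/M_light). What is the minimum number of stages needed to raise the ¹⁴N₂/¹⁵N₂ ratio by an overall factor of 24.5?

Per stage α = (30.00/28.01)^(1/2) = 1.07105^0.5, giving ln α = 0.03432.
Need α^N ≥ 24.5 ⇒ N ≥ ln(24.5) / ln α = 3.199 / 0.03432 = 93.21.
So at least 94 stages are needed.

94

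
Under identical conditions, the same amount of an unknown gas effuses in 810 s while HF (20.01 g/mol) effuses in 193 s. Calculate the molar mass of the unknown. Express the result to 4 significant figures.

Graham's law gives t_X/t_HF = √(M_X/M_HF).
810/193 = 4.197 = √(M_X/20.01)
M_X = 20.01 × 4.197² = 20.01 × 17.61 = 352.5 g/mol

352.5 g/mol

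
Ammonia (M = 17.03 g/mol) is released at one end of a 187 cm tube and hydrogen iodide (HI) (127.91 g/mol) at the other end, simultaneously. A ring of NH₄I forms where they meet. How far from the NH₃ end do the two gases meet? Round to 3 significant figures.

In equal time, each gas travels a distance ∝ its rate ∝ 1/√M, so d_NH₃/d_HI = √(M_HI/M_NH₃) = √(127.91/17.03) = 2.741.
With d_NH₃ + d_HI = 187 cm, d_HI = 187/(1 + 2.741) = 49.99 cm.
d_NH₃ = 187 − 49.99 = 137 cm.

137 cm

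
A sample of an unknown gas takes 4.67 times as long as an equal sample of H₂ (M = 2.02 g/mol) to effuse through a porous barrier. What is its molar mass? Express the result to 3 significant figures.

44.1 g/mol

Graham's law gives t_X/t_H₂ = √(M_X/M_H₂).
4.67 = √(M_X/2.02)
M_X = 2.02 × 4.67² = 2.02 × 21.81 = 44.1 g/mol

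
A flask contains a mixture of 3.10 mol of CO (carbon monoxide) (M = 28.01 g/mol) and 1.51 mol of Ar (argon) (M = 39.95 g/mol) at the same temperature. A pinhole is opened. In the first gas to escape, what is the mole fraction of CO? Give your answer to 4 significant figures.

Rate_i ∝ x_i/√M_i (Graham's law weighted by mole fraction), so the effusate composition follows n_i/√M_i.
So x_CO in the escaping gas = (n_CO/√M_CO) / Σ(n_i/√M_i)
= (3.10/√28.01) / (3.10/√28.01 + 1.51/√39.95) = 0.5857/(0.5857 + 0.2389) = 0.7103.

0.7103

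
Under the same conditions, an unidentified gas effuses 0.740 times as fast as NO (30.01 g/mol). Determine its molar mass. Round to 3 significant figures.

54.8 g/mol

From Graham's law, rate_X/rate_NO = √(M_NO/M_X).
0.740 = √(30.01/M_X)
M_X = 30.01 / 0.740² = 30.01 / 0.5476 = 54.8 g/mol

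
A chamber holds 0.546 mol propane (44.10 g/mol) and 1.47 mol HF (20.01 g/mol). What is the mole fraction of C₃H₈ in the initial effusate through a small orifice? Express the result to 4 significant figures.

Each component's effusion rate ∝ (its partial pressure)·(1/√M) ∝ n_i/√M_i.
x_C₃H₈(eff) = (n_C₃H₈/√M_C₃H₈) / (n_C₃H₈/√M_C₃H₈ + n_HF/√M_HF)
= (0.546/√44.10) / (0.546/√44.10 + 1.47/√20.01) = 0.08222/(0.08222 + 0.3286) = 0.2001.

0.2001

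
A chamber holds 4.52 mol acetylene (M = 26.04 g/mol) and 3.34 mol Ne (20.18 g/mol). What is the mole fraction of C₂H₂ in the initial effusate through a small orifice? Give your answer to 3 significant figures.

The effusion rate of species i is ∝ p_i/√M_i ∝ n_i/√M_i.
Mole fraction of C₂H₂ in the effusate = (n_C₂H₂/√M_C₂H₂) / (n_C₂H₂/√M_C₂H₂ + n_Ne/√M_Ne)
= (4.52/√26.04) / (4.52/√26.04 + 3.34/√20.18) = 0.8858/(0.8858 + 0.7435) = 0.544.

0.544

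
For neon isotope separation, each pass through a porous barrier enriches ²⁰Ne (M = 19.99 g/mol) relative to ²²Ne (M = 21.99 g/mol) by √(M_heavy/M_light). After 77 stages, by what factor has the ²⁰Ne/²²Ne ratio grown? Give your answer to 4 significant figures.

Each stage multiplies the ratio by α = √(21.99/19.99), so after 77 stages the overall factor is α^77 = (21.99/19.99)^(77/2).
= 1.10005^(77/2) = 39.30.

39.30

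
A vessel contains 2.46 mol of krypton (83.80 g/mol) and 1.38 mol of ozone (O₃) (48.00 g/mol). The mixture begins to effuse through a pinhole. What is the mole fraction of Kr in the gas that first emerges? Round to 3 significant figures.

Effusion rate of each component ∝ n_i/√M_i (partial pressure × 1/√M).
Mole fraction of Kr in the effusate = (n_Kr/√M_Kr) / (n_Kr/√M_Kr + n_O₃/√M_O₃)
= (2.46/√83.80) / (2.46/√83.80 + 1.38/√48.00) = 0.2687/(0.2687 + 0.1992) = 0.574.

0.574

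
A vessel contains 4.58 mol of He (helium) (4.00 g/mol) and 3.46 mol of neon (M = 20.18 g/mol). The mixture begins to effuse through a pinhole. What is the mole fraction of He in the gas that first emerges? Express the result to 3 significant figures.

Effusion rate of each component ∝ n_i/√M_i (partial pressure × 1/√M).
Mole fraction of He in the effusate = (n_He/√M_He) / (n_He/√M_He + n_Ne/√M_Ne)
= (4.58/√4.00) / (4.58/√4.00 + 3.46/√20.18) = 2.290/(2.290 + 0.7702) = 0.748.

0.748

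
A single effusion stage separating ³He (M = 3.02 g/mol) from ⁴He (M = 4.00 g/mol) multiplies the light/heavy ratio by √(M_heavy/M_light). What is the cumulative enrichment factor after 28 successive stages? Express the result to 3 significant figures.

Overall factor = α^28 with α = √(4.00/3.02), i.e. (4.00/3.02)^(28/2).
= 1.32450^14 = 51.1.

51.1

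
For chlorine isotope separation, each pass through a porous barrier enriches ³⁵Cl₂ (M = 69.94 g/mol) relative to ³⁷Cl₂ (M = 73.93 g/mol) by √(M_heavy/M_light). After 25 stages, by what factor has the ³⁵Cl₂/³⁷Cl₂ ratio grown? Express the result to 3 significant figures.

2.00

Overall factor = α^25 with α = √(73.93/69.94), i.e. (73.93/69.94)^(25/2).
= 1.05705^(25/2) = 2.00.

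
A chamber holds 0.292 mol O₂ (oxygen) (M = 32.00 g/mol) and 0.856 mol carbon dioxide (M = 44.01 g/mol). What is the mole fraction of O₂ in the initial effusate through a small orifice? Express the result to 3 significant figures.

0.286

Each component's effusion rate ∝ (its partial pressure)·(1/√M) ∝ n_i/√M_i.
Mole fraction of O₂ in the effusate = (n_O₂/√M_O₂) / (n_O₂/√M_O₂ + n_CO₂/√M_CO₂)
= (0.292/√32.00) / (0.292/√32.00 + 0.856/√44.01) = 0.05162/(0.05162 + 0.1290) = 0.286.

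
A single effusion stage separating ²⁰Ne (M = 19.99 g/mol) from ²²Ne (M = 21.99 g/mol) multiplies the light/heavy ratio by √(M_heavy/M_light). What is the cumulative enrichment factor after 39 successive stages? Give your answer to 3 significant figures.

After 39 stages the ratio has grown by (√(21.99/19.99))^39 = (21.99/19.99)^(39/2).
= 1.10005^(39/2) = 6.42.

6.42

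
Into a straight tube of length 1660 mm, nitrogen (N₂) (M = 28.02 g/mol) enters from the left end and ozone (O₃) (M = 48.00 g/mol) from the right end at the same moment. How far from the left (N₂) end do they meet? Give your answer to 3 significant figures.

In equal time, each gas travels a distance ∝ its rate ∝ 1/√M, so d_N₂/d_O₃ = √(M_O₃/M_N₂) = √(48.00/28.02) = 1.309.
With d_N₂ + d_O₃ = 1660 mm, d_O₃ = 1660/(1 + 1.309) = 719.0 mm.
d_N₂ = 1660 − 719.0 = 941 mm.

941 mm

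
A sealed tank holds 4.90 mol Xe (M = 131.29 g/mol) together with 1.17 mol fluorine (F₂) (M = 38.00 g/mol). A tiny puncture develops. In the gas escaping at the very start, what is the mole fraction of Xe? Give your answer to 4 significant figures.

0.6926

Effusion rate of each component ∝ n_i/√M_i (partial pressure × 1/√M).
x_Xe(eff) = (n_Xe/√M_Xe) / (n_Xe/√M_Xe + n_F₂/√M_F₂)
= (4.90/√131.29) / (4.90/√131.29 + 1.17/√38.00) = 0.4276/(0.4276 + 0.1898) = 0.6926.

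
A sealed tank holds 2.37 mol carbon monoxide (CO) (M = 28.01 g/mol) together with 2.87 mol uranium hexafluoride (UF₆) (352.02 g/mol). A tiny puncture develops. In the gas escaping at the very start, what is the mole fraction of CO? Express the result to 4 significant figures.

0.7454

The effusion rate of species i is ∝ p_i/√M_i ∝ n_i/√M_i.
So x_CO in the escaping gas = (n_CO/√M_CO) / Σ(n_i/√M_i)
= (2.37/√28.01) / (2.37/√28.01 + 2.87/√352.02) = 0.4478/(0.4478 + 0.1530) = 0.7454.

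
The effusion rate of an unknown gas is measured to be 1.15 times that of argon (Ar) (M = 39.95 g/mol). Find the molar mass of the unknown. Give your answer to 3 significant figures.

30.2 g/mol

By Graham's law, rate_X/rate_Ar = √(M_Ar/M_X).
1.15 = √(39.95/M_X)
M_X = 39.95 / 1.15² = 39.95 / 1.322 = 30.2 g/mol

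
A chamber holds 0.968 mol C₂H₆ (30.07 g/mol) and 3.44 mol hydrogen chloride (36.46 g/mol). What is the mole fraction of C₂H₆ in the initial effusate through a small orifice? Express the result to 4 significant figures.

The effusion rate of species i is ∝ p_i/√M_i ∝ n_i/√M_i.
x_C₂H₆(eff) = (n_C₂H₆/√M_C₂H₆) / (n_C₂H₆/√M_C₂H₆ + n_HCl/√M_HCl)
= (0.968/√30.07) / (0.968/√30.07 + 3.44/√36.46) = 0.1765/(0.1765 + 0.5697) = 0.2366.

0.2366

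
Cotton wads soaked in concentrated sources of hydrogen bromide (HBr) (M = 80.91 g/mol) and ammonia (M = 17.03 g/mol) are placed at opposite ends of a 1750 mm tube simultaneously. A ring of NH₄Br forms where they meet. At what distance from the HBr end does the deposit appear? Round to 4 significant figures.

Graham's law gives d_HBr/d_NH₃ = rate_HBr/rate_NH₃ = √(M_NH₃/M_HBr) = √(17.03/80.91) = 0.4588.
With d_HBr + d_NH₃ = 1750 mm, d_NH₃ = 1750/(1 + 0.4588) = 1200 mm.
d_HBr = 1750 − 1200 = 550.4 mm.

550.4 mm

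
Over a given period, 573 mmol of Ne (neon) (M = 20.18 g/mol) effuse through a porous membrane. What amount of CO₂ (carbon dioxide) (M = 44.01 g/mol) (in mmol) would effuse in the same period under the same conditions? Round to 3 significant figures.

388 mmol

Graham's law gives rate_CO₂/rate_Ne = √(M_Ne/M_CO₂) = √(20.18/44.01) = √0.4585 = 0.6772.
So the amount for CO₂ is 573 × 0.6772 = 388 mmol.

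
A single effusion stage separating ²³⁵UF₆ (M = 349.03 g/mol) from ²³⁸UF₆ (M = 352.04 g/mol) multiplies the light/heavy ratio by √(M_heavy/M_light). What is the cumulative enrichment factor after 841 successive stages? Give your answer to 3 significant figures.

37.0

Overall factor = α^841 with α = √(352.04/349.03), i.e. (352.04/349.03)^(841/2).
= 1.00862^(841/2) = 37.0.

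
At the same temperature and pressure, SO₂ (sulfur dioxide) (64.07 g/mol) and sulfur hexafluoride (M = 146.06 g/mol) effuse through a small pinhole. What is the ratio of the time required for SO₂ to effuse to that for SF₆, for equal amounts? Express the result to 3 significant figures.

From Graham's law, t_SO₂/t_SF₆ = √(M_SO₂/M_SF₆) = √(64.07/146.06) = √0.4387 = 0.662.

0.662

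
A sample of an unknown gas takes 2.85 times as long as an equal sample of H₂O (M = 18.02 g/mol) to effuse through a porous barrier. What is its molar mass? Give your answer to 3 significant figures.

From Graham's law, t_X/t_H₂O = √(M_X/M_H₂O).
2.85 = √(M_X/18.02)
M_X = 18.02 × 2.85² = 18.02 × 8.123 = 146 g/mol

146 g/mol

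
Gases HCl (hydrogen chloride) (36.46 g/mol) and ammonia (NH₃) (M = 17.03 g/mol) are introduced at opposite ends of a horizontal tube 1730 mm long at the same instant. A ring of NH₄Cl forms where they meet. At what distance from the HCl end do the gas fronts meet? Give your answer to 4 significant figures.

In equal time, each gas travels a distance ∝ its rate ∝ 1/√M, so d_HCl/d_NH₃ = √(M_NH₃/M_HCl) = √(17.03/36.46) = 0.6834.
With d_HCl + d_NH₃ = 1730 mm, d_NH₃ = 1730/(1 + 0.6834) = 1028 mm.
d_HCl = 1730 − 1028 = 702.3 mm.

702.3 mm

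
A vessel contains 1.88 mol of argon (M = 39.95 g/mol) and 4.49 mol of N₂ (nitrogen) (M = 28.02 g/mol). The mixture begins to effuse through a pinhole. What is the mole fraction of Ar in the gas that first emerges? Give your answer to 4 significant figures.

0.2596

Each component's effusion rate ∝ (its partial pressure)·(1/√M) ∝ n_i/√M_i.
x_Ar(eff) = (n_Ar/√M_Ar) / (n_Ar/√M_Ar + n_N₂/√M_N₂)
= (1.88/√39.95) / (1.88/√39.95 + 4.49/√28.02) = 0.2974/(0.2974 + 0.8482) = 0.2596.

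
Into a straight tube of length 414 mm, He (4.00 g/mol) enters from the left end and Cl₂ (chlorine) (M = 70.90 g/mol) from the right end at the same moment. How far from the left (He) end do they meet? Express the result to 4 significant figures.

334.5 mm

Graham's law gives d_He/d_Cl₂ = rate_He/rate_Cl₂ = √(M_Cl₂/M_He) = √(70.90/4.00) = 4.210.
With d_He + d_Cl₂ = 414 mm, d_Cl₂ = 414/(1 + 4.210) = 79.46 mm.
d_He = 414 − 79.46 = 334.5 mm.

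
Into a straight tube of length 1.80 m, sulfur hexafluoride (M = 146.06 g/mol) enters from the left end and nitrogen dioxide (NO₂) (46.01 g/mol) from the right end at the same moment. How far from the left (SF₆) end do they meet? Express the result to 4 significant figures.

Distances travelled in equal time are proportional to diffusion rates, so d_SF₆/d_NO₂ = √(M_NO₂/M_SF₆) = √(46.01/146.06) = 0.5613.
With d_SF₆ + d_NO₂ = 1.80 m, d_NO₂ = 1.80/(1 + 0.5613) = 1.153 m.
d_SF₆ = 1.80 − 1.153 = 0.6471 m.

0.6471 m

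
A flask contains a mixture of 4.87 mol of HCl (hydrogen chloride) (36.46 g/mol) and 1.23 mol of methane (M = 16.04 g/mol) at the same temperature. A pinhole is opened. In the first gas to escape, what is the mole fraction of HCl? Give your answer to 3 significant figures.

Rate_i ∝ x_i/√M_i (Graham's law weighted by mole fraction), so the effusate composition follows n_i/√M_i.
x_HCl(eff) = (n_HCl/√M_HCl) / (n_HCl/√M_HCl + n_CH₄/√M_CH₄)
= (4.87/√36.46) / (4.87/√36.46 + 1.23/√16.04) = 0.8065/(0.8065 + 0.3071) = 0.724.

0.724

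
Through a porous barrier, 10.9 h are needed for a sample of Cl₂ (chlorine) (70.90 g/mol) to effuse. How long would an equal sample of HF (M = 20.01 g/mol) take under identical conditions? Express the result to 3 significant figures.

By Graham's law, t_HF/t_Cl₂ = √(M_HF/M_Cl₂) = √(20.01/70.90) = √0.2822 = 0.5313.
So the time for HF is 10.9 × 0.5313 = 5.79 h.

5.79 h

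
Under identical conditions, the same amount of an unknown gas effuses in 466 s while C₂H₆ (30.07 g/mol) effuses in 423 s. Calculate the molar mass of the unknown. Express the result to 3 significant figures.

From Graham's law, t_X/t_C₂H₆ = √(M_X/M_C₂H₆).
466/423 = 1.102 = √(M_X/30.07)
M_X = 30.07 × 1.102² = 30.07 × 1.214 = 36.5 g/mol

36.5 g/mol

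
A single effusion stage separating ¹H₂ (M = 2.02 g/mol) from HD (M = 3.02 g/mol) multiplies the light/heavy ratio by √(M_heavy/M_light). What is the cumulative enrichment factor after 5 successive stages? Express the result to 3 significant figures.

2.73

The single-stage factor is √(M_heavy/M_light), so 5 stages give [√(3.02/2.02)]^5 = (3.02/2.02)^(5/2).
= 1.49505^(5/2) = 2.73.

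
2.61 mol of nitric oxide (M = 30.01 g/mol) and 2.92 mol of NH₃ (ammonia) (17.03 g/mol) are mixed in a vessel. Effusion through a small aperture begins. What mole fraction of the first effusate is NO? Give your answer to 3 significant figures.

Each component's effusion rate ∝ (its partial pressure)·(1/√M) ∝ n_i/√M_i.
So x_NO in the escaping gas = (n_NO/√M_NO) / Σ(n_i/√M_i)
= (2.61/√30.01) / (2.61/√30.01 + 2.92/√17.03) = 0.4764/(0.4764 + 0.7076) = 0.402.

0.402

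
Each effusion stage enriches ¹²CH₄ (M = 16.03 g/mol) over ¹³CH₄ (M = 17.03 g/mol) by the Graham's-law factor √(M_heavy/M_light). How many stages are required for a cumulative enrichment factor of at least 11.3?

81

Single-stage factor α = √(17.03/16.03), so ln α = ½ ln(1.06238) = 0.03026.
Need α^N ≥ 11.3 ⇒ N ≥ ln(11.3) / ln α = 2.425 / 0.03026 = 80.14.
So at least 81 stages are needed.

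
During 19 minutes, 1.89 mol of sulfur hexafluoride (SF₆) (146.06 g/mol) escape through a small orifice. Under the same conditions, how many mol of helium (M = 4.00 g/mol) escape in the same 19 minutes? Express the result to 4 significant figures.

11.42 mol

By Graham's law, rate_He/rate_SF₆ = √(M_SF₆/M_He) = √(146.06/4.00) = √36.52 = 6.043.
So the amount for He is 1.89 × 6.043 = 11.42 mol.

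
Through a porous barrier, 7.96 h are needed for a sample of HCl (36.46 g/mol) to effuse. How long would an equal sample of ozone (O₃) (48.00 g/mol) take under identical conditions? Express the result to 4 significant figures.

By Graham's law, t_O₃/t_HCl = √(M_O₃/M_HCl) = √(48.00/36.46) = √1.317 = 1.147.
So the time for O₃ is 7.96 × 1.147 = 9.133 h.

9.133 h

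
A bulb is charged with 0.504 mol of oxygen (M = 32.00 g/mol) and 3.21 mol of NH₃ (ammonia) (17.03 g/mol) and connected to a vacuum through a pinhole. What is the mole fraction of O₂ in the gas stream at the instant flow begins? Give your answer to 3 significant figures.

Effusion rate of each component ∝ n_i/√M_i (partial pressure × 1/√M).
So x_O₂ in the escaping gas = (n_O₂/√M_O₂) / Σ(n_i/√M_i)
= (0.504/√32.00) / (0.504/√32.00 + 3.21/√17.03) = 0.08910/(0.08910 + 0.7779) = 0.103.

0.103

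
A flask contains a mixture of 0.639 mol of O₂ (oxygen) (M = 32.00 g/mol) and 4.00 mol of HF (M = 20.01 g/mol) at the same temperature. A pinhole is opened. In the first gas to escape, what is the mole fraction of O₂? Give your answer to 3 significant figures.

Rate_i ∝ x_i/√M_i (Graham's law weighted by mole fraction), so the effusate composition follows n_i/√M_i.
So x_O₂ in the escaping gas = (n_O₂/√M_O₂) / Σ(n_i/√M_i)
= (0.639/√32.00) / (0.639/√32.00 + 4.00/√20.01) = 0.1130/(0.1130 + 0.8942) = 0.112.

0.112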